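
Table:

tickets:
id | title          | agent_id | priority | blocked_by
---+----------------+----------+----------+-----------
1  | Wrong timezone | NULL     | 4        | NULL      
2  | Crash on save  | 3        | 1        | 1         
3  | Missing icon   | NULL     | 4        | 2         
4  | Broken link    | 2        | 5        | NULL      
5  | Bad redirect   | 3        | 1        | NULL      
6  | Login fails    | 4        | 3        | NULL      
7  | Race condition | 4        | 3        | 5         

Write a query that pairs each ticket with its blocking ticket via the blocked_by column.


This is a self-join: tickets is joined to a second copy of itself, matching each row's blocked_by to another row's id. Use LEFT JOIN so rows with blocked_by=NULL are kept.
  - ticket 1 (Wrong timezone): blocked_by=NULL -> NULL
  - ticket 2 (Crash on save): blocked_by=1 -> Wrong timezone
  - ticket 3 (Missing icon): blocked_by=2 -> Crash on save
  - ticket 4 (Broken link): blocked_by=NULL -> NULL
  - ticket 5 (Bad redirect): blocked_by=NULL -> NULL
  - ticket 6 (Login fails): blocked_by=NULL -> NULL
  - ticket 7 (Race condition): blocked_by=5 -> Bad redirect

SQL:
SELECT a.title AS item, b.title AS blocked_by
FROM tickets a
LEFT JOIN tickets b ON a.blocked_by = b.id

Result:
item           | blocked_by    
---------------+---------------
Wrong timezone | NULL          
Crash on save  | Wrong timezone
Missing icon   | Crash on save 
Broken link    | NULL          
Bad redirect   | NULL          
Login fails    | NULL          
Race condition | Bad redirect  


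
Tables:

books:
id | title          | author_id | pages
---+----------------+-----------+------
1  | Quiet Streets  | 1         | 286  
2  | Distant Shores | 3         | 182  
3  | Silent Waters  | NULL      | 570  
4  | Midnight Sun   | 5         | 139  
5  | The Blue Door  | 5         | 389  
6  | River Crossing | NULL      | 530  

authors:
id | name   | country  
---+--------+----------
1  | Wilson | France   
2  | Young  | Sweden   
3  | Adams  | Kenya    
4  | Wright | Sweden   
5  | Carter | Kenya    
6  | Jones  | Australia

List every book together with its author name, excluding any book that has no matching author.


INNER JOIN keeps only books rows whose author_id matches an id in authors. Walk through each book:
  - book 1 (Quiet Streets): author_id=1 -> matches Wilson
  - book 2 (Distant Shores): author_id=3 -> matches Adams
  - book 3 (Silent Waters): author_id=NULL, no match -> dropped
  - book 4 (Midnight Sun): author_id=5 -> matches Carter
  - book 5 (The Blue Door): author_id=5 -> matches Carter
  - book 6 (River Crossing): author_id=NULL, no match -> dropped
So 2 of 6 rows are dropped.

SQL:
SELECT a.title, b.name AS author
FROM books a
INNER JOIN authors b ON a.author_id = b.id

Result:
title          | author
---------------+-------
Quiet Streets  | Wilson
Distant Shores | Adams 
Midnight Sun   | Carter
The Blue Door  | Carter


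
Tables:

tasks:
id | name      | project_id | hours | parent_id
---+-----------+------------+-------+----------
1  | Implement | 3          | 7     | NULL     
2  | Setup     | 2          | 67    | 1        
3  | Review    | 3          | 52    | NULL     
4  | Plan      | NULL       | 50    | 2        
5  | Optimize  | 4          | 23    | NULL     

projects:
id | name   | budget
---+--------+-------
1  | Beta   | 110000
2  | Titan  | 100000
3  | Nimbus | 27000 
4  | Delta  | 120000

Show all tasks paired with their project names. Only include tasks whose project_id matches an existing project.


INNER JOIN keeps only tasks rows whose project_id matches an id in projects. Walk through each task:
  - task 1 (Implement): project_id=3 -> matches Nimbus
  - task 2 (Setup): project_id=2 -> matches Titan
  - task 3 (Review): project_id=3 -> matches Nimbus
  - task 4 (Plan): project_id=NULL, no match -> dropped
  - task 5 (Optimize): project_id=4 -> matches Delta
So 1 of 5 rows is dropped.

SQL:
SELECT a.name, b.name AS project
FROM tasks a
INNER JOIN projects b ON a.project_id = b.id

Result:
name      | project
----------+--------
Implement | Nimbus 
Setup     | Titan  
Review    | Nimbus 
Optimize  | Delta  


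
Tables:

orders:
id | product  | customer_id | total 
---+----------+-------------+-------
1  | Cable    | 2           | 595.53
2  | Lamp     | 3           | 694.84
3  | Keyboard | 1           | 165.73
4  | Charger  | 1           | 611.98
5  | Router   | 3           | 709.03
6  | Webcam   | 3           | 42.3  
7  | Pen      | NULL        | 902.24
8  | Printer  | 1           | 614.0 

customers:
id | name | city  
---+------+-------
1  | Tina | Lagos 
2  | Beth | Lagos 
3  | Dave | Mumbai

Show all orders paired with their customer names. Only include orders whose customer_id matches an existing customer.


INNER JOIN keeps only orders rows whose customer_id matches an id in customers. Walk through each order:
  - order 1 (Cable): customer_id=2 -> matches Beth
  - order 2 (Lamp): customer_id=3 -> matches Dave
  - order 3 (Keyboard): customer_id=1 -> matches Tina
  - order 4 (Charger): customer_id=1 -> matches Tina
  - order 5 (Router): customer_id=3 -> matches Dave
  - order 6 (Webcam): customer_id=3 -> matches Dave
  - order 7 (Pen): customer_id=NULL, no match -> dropped
  - order 8 (Printer): customer_id=1 -> matches Tina
So 1 of 8 rows is dropped.

SQL:
SELECT a.product, b.name AS customer
FROM orders a
INNER JOIN customers b ON a.customer_id = b.id

Result:
product  | customer
---------+---------
Cable    | Beth    
Lamp     | Dave    
Keyboard | Tina    
Charger  | Tina    
Router   | Dave    
Webcam   | Dave    
Printer  | Tina    


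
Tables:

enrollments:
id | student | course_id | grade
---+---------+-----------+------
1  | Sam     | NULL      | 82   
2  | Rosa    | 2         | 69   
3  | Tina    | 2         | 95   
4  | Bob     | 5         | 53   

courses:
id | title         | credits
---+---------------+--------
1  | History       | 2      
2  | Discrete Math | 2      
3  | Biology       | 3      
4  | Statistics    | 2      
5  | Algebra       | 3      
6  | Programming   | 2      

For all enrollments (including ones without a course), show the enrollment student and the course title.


LEFT JOIN keeps every row from enrollments (the left table); where course_id has no match in courses, the course columns become NULL. Walk through each enrollment:
  - enrollment 1 (Sam): course_id=NULL, no match -> kept with NULL
  - enrollment 2 (Rosa): course_id=2 -> matches Discrete Math
  - enrollment 3 (Tina): course_id=2 -> matches Discrete Math
  - enrollment 4 (Bob): course_id=5 -> matches Algebra
All 4 rows appear; 1 has NULL course.

SQL:
SELECT a.student, b.title AS course
FROM enrollments a
LEFT JOIN courses b ON a.course_id = b.id

Result:
student | course       
--------+--------------
Sam     | NULL         
Rosa    | Discrete Math
Tina    | Discrete Math
Bob     | Algebra      


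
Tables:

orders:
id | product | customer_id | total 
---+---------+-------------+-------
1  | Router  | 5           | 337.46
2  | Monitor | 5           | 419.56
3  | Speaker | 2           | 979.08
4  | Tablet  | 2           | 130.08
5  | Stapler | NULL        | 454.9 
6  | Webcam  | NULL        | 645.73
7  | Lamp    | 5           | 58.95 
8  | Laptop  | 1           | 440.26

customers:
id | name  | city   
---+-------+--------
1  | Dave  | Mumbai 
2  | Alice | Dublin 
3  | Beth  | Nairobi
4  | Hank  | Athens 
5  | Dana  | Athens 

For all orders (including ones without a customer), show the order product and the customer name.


LEFT JOIN keeps every row from orders (the left table); where customer_id has no match in customers, the customer columns become NULL. Walk through each order:
  - order 1 (Router): customer_id=5 -> matches Dana
  - order 2 (Monitor): customer_id=5 -> matches Dana
  - order 3 (Speaker): customer_id=2 -> matches Alice
  - order 4 (Tablet): customer_id=2 -> matches Alice
  - order 5 (Stapler): customer_id=NULL, no match -> kept with NULL
  - order 6 (Webcam): customer_id=NULL, no match -> kept with NULL
  - order 7 (Lamp): customer_id=5 -> matches Dana
  - order 8 (Laptop): customer_id=1 -> matches Dave
All 8 rows appear; 2 have NULL customer.

SQL:
SELECT a.product, b.name AS customer
FROM orders a
LEFT JOIN customers b ON a.customer_id = b.id

Result:
product | customer
--------+---------
Router  | Dana    
Monitor | Dana    
Speaker | Alice   
Tablet  | Alice   
Stapler | NULL    
Webcam  | NULL    
Lamp    | Dana    
Laptop  | Dave    


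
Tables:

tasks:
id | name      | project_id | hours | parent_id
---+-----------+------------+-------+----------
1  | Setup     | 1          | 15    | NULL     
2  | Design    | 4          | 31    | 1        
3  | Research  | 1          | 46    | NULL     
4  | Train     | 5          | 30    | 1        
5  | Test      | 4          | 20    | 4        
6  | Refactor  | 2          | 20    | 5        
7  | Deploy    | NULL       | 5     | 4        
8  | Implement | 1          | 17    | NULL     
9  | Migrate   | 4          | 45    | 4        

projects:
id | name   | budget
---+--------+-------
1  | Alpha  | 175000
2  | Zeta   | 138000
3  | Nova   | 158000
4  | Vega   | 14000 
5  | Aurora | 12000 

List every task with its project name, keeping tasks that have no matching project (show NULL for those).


LEFT JOIN keeps every row from tasks (the left table); where project_id has no match in projects, the project columns become NULL. Walk through each task:
  - task 1 (Setup): project_id=1 -> matches Alpha
  - task 2 (Design): project_id=4 -> matches Vega
  - task 3 (Research): project_id=1 -> matches Alpha
  - task 4 (Train): project_id=5 -> matches Aurora
  - task 5 (Test): project_id=4 -> matches Vega
  - task 6 (Refactor): project_id=2 -> matches Zeta
  - task 7 (Deploy): project_id=NULL, no match -> kept with NULL
  - task 8 (Implement): project_id=1 -> matches Alpha
  - task 9 (Migrate): project_id=4 -> matches Vega
All 9 rows appear; 1 has NULL project.

SQL:
SELECT a.name, b.name AS project
FROM tasks a
LEFT JOIN projects b ON a.project_id = b.id

Result:
name      | project
----------+--------
Setup     | Alpha  
Design    | Vega   
Research  | Alpha  
Train     | Aurora 
Test      | Vega   
Refactor  | Zeta   
Deploy    | NULL   
Implement | Alpha  
Migrate   | Vega   


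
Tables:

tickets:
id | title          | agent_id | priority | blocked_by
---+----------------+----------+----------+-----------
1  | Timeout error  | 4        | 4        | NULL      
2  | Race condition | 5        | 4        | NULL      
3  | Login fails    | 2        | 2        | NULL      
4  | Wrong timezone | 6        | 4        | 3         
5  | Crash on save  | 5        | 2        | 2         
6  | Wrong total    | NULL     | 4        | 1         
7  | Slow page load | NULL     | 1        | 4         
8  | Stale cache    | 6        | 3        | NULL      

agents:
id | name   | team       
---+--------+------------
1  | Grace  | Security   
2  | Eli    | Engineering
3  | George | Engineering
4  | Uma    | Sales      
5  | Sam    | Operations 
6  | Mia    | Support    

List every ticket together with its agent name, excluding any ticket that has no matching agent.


INNER JOIN keeps only tickets rows whose agent_id matches an id in agents. Walk through each ticket:
  - ticket 1 (Timeout error): agent_id=4 -> matches Uma
  - ticket 2 (Race condition): agent_id=5 -> matches Sam
  - ticket 3 (Login fails): agent_id=2 -> matches Eli
  - ticket 4 (Wrong timezone): agent_id=6 -> matches Mia
  - ticket 5 (Crash on save): agent_id=5 -> matches Sam
  - ticket 6 (Wrong total): agent_id=NULL, no match -> dropped
  - ticket 7 (Slow page load): agent_id=NULL, no match -> dropped
  - ticket 8 (Stale cache): agent_id=6 -> matches Mia
So 2 of 8 rows are dropped.

SQL:
SELECT a.title, b.name AS agent
FROM tickets a
INNER JOIN agents b ON a.agent_id = b.id

Result:
title          | agent
---------------+------
Timeout error  | Uma  
Race condition | Sam  
Login fails    | Eli  
Wrong timezone | Mia  
Crash on save  | Sam  
Stale cache    | Mia  


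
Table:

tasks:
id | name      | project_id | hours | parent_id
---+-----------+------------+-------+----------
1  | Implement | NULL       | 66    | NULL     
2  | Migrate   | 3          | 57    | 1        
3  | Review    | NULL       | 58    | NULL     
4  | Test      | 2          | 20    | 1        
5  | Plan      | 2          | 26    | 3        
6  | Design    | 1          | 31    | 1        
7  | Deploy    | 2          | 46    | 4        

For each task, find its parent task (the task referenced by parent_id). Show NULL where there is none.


This is a self-join: tasks is joined to a second copy of itself, matching each row's parent_id to another row's id. Use LEFT JOIN so rows with parent_id=NULL are kept.
  - task 1 (Implement): parent_id=NULL -> NULL
  - task 2 (Migrate): parent_id=1 -> Implement
  - task 3 (Review): parent_id=NULL -> NULL
  - task 4 (Test): parent_id=1 -> Implement
  - task 5 (Plan): parent_id=3 -> Review
  - task 6 (Design): parent_id=1 -> Implement
  - task 7 (Deploy): parent_id=4 -> Test

SQL:
SELECT a.name AS item, b.name AS parent
FROM tasks a
LEFT JOIN tasks b ON a.parent_id = b.id

Result:
item      | parent   
----------+----------
Implement | NULL     
Migrate   | Implement
Review    | NULL     
Test      | Implement
Plan      | Review   
Design    | Implement
Deploy    | Test     


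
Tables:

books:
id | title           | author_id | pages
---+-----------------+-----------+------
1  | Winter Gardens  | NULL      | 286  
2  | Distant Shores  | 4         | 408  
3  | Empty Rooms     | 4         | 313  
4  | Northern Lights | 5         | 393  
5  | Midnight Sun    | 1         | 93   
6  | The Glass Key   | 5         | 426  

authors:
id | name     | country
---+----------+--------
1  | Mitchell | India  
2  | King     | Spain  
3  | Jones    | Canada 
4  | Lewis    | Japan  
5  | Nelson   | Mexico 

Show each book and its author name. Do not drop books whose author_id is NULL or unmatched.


LEFT JOIN keeps every row from books (the left table); where author_id has no match in authors, the author columns become NULL. Walk through each book:
  - book 1 (Winter Gardens): author_id=NULL, no match -> kept with NULL
  - book 2 (Distant Shores): author_id=4 -> matches Lewis
  - book 3 (Empty Rooms): author_id=4 -> matches Lewis
  - book 4 (Northern Lights): author_id=5 -> matches Nelson
  - book 5 (Midnight Sun): author_id=1 -> matches Mitchell
  - book 6 (The Glass Key): author_id=5 -> matches Nelson
All 6 rows appear; 1 has NULL author.

SQL:
SELECT a.title, b.name AS author
FROM books a
LEFT JOIN authors b ON a.author_id = b.id

Result:
title           | author  
----------------+---------
Winter Gardens  | NULL    
Distant Shores  | Lewis   
Empty Rooms     | Lewis   
Northern Lights | Nelson  
Midnight Sun    | Mitchell
The Glass Key   | Nelson  


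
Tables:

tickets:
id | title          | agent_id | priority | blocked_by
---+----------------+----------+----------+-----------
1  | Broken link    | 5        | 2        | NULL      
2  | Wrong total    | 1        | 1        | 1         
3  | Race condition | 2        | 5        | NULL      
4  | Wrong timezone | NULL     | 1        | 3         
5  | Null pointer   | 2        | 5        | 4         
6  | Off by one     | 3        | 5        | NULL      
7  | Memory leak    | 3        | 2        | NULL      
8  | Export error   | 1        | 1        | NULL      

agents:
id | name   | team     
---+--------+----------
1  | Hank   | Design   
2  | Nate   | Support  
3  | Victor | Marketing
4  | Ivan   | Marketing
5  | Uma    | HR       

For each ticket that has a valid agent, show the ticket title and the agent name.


INNER JOIN keeps only tickets rows whose agent_id matches an id in agents. Walk through each ticket:
  - ticket 1 (Broken link): agent_id=5 -> matches Uma
  - ticket 2 (Wrong total): agent_id=1 -> matches Hank
  - ticket 3 (Race condition): agent_id=2 -> matches Nate
  - ticket 4 (Wrong timezone): agent_id=NULL, no match -> dropped
  - ticket 5 (Null pointer): agent_id=2 -> matches Nate
  - ticket 6 (Off by one): agent_id=3 -> matches Victor
  - ticket 7 (Memory leak): agent_id=3 -> matches Victor
  - ticket 8 (Export error): agent_id=1 -> matches Hank
So 1 of 8 rows is dropped.

SQL:
SELECT a.title, b.name AS agent
FROM tickets a
INNER JOIN agents b ON a.agent_id = b.id

Result:
title          | agent 
---------------+-------
Broken link    | Uma   
Wrong total    | Hank  
Race condition | Nate  
Null pointer   | Nate  
Off by one     | Victor
Memory leak    | Victor
Export error   | Hank  


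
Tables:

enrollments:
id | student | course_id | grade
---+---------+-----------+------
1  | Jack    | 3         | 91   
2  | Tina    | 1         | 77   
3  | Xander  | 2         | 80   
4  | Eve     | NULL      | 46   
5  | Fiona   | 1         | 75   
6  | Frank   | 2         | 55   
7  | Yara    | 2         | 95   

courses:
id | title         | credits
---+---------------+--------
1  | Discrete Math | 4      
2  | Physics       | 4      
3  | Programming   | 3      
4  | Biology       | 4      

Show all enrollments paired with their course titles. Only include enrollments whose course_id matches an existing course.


INNER JOIN keeps only enrollments rows whose course_id matches an id in courses. Walk through each enrollment:
  - enrollment 1 (Jack): course_id=3 -> matches Programming
  - enrollment 2 (Tina): course_id=1 -> matches Discrete Math
  - enrollment 3 (Xander): course_id=2 -> matches Physics
  - enrollment 4 (Eve): course_id=NULL, no match -> dropped
  - enrollment 5 (Fiona): course_id=1 -> matches Discrete Math
  - enrollment 6 (Frank): course_id=2 -> matches Physics
  - enrollment 7 (Yara): course_id=2 -> matches Physics
So 1 of 7 rows is dropped.

SQL:
SELECT a.student, b.title AS course
FROM enrollments a
INNER JOIN courses b ON a.course_id = b.id

Result:
student | course       
--------+--------------
Jack    | Programming  
Tina    | Discrete Math
Xander  | Physics      
Fiona   | Discrete Math
Frank   | Physics      
Yara    | Physics      


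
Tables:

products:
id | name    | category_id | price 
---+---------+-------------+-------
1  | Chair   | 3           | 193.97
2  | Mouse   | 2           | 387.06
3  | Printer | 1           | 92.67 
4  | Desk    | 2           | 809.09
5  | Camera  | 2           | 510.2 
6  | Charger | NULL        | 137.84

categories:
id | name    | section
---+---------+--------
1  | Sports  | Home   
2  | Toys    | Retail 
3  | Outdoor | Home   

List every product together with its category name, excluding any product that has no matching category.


INNER JOIN keeps only products rows whose category_id matches an id in categories. Walk through each product:
  - product 1 (Chair): category_id=3 -> matches Outdoor
  - product 2 (Mouse): category_id=2 -> matches Toys
  - product 3 (Printer): category_id=1 -> matches Sports
  - product 4 (Desk): category_id=2 -> matches Toys
  - product 5 (Camera): category_id=2 -> matches Toys
  - product 6 (Charger): category_id=NULL, no match -> dropped
So 1 of 6 rows is dropped.

SQL:
SELECT a.name, b.name AS category
FROM products a
INNER JOIN categories b ON a.category_id = b.id

Result:
name    | category
--------+---------
Chair   | Outdoor 
Mouse   | Toys    
Printer | Sports  
Desk    | Toys    
Camera  | Toys    


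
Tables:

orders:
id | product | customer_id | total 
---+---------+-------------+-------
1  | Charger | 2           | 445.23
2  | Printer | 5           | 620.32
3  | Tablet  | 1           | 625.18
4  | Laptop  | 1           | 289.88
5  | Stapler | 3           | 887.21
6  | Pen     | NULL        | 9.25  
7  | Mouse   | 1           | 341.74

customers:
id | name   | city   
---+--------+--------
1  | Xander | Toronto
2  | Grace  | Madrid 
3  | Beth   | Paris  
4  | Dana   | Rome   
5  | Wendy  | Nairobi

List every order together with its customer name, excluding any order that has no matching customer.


INNER JOIN keeps only orders rows whose customer_id matches an id in customers. Walk through each order:
  - order 1 (Charger): customer_id=2 -> matches Grace
  - order 2 (Printer): customer_id=5 -> matches Wendy
  - order 3 (Tablet): customer_id=1 -> matches Xander
  - order 4 (Laptop): customer_id=1 -> matches Xander
  - order 5 (Stapler): customer_id=3 -> matches Beth
  - order 6 (Pen): customer_id=NULL, no match -> dropped
  - order 7 (Mouse): customer_id=1 -> matches Xander
So 1 of 7 rows is dropped.

SQL:
SELECT a.product, b.name AS customer
FROM orders a
INNER JOIN customers b ON a.customer_id = b.id

Result:
product | customer
--------+---------
Charger | Grace   
Printer | Wendy   
Tablet  | Xander  
Laptop  | Xander  
Stapler | Beth    
Mouse   | Xander  


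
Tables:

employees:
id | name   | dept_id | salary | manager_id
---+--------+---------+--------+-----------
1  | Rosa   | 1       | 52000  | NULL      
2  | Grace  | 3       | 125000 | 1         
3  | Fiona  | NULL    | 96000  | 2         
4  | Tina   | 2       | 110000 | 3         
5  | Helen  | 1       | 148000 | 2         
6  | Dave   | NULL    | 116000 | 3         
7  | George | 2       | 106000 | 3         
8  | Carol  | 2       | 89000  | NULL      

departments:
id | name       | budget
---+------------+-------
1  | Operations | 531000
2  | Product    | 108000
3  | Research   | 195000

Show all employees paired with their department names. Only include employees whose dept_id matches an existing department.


INNER JOIN keeps only employees rows whose dept_id matches an id in departments. Walk through each employee:
  - employee 1 (Rosa): dept_id=1 -> matches Operations
  - employee 2 (Grace): dept_id=3 -> matches Research
  - employee 3 (Fiona): dept_id=NULL, no match -> dropped
  - employee 4 (Tina): dept_id=2 -> matches Product
  - employee 5 (Helen): dept_id=1 -> matches Operations
  - employee 6 (Dave): dept_id=NULL, no match -> dropped
  - employee 7 (George): dept_id=2 -> matches Product
  - employee 8 (Carol): dept_id=2 -> matches Product
So 2 of 8 rows are dropped.

SQL:
SELECT a.name, b.name AS department
FROM employees a
INNER JOIN departments b ON a.dept_id = b.id

Result:
name   | department
-------+-----------
Rosa   | Operations
Grace  | Research  
Tina   | Product   
Helen  | Operations
George | Product   
Carol  | Product   


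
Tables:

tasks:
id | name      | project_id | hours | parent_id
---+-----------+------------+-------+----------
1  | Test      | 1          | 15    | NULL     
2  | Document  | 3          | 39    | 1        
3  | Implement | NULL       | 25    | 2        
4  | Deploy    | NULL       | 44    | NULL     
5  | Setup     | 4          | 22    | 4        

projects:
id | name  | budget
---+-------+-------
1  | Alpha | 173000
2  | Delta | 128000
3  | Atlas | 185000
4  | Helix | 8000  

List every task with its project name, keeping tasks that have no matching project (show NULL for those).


LEFT JOIN keeps every row from tasks (the left table); where project_id has no match in projects, the project columns become NULL. Walk through each task:
  - task 1 (Test): project_id=1 -> matches Alpha
  - task 2 (Document): project_id=3 -> matches Atlas
  - task 3 (Implement): project_id=NULL, no match -> kept with NULL
  - task 4 (Deploy): project_id=NULL, no match -> kept with NULL
  - task 5 (Setup): project_id=4 -> matches Helix
All 5 rows appear; 2 have NULL project.

SQL:
SELECT a.name, b.name AS project
FROM tasks a
LEFT JOIN projects b ON a.project_id = b.id

Result:
name      | project
----------+--------
Test      | Alpha  
Document  | Atlas  
Implement | NULL   
Deploy    | NULL   
Setup     | Helix  


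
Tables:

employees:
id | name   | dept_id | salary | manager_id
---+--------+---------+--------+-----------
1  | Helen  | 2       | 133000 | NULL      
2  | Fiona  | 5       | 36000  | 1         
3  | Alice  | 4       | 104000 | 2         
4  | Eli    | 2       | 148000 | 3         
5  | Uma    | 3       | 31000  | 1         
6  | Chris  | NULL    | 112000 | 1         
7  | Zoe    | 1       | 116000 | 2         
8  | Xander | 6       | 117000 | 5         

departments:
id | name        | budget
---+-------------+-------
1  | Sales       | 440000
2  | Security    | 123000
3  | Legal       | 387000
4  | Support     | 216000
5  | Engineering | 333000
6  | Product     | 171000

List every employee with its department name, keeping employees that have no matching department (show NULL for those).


LEFT JOIN keeps every row from employees (the left table); where dept_id has no match in departments, the department columns become NULL. Walk through each employee:
  - employee 1 (Helen): dept_id=2 -> matches Security
  - employee 2 (Fiona): dept_id=5 -> matches Engineering
  - employee 3 (Alice): dept_id=4 -> matches Support
  - employee 4 (Eli): dept_id=2 -> matches Security
  - employee 5 (Uma): dept_id=3 -> matches Legal
  - employee 6 (Chris): dept_id=NULL, no match -> kept with NULL
  - employee 7 (Zoe): dept_id=1 -> matches Sales
  - employee 8 (Xander): dept_id=6 -> matches Product
All 8 rows appear; 1 has NULL department.

SQL:
SELECT a.name, b.name AS department
FROM employees a
LEFT JOIN departments b ON a.dept_id = b.id

Result:
name   | department 
-------+------------
Helen  | Security   
Fiona  | Engineering
Alice  | Support    
Eli    | Security   
Uma    | Legal      
Chris  | NULL       
Zoe    | Sales      
Xander | Product    


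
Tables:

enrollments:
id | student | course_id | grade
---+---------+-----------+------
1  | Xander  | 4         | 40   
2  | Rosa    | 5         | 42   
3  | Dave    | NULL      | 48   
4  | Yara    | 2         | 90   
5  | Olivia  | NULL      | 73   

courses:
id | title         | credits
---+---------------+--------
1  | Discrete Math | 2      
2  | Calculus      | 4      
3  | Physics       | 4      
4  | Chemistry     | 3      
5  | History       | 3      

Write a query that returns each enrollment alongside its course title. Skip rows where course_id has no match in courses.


INNER JOIN keeps only enrollments rows whose course_id matches an id in courses. Walk through each enrollment:
  - enrollment 1 (Xander): course_id=4 -> matches Chemistry
  - enrollment 2 (Rosa): course_id=5 -> matches History
  - enrollment 3 (Dave): course_id=NULL, no match -> dropped
  - enrollment 4 (Yara): course_id=2 -> matches Calculus
  - enrollment 5 (Olivia): course_id=NULL, no match -> dropped
So 2 of 5 rows are dropped.

SQL:
SELECT a.student, b.title AS course
FROM enrollments a
INNER JOIN courses b ON a.course_id = b.id

Result:
student | course   
--------+----------
Xander  | Chemistry
Rosa    | History  
Yara    | Calculus 


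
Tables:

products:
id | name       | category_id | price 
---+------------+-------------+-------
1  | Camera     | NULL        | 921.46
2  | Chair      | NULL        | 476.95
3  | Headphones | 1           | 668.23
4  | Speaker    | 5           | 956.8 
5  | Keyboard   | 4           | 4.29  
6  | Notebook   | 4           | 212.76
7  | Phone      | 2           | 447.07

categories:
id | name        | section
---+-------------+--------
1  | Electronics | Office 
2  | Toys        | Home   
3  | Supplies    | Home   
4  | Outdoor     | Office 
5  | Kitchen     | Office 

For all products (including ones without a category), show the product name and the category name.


LEFT JOIN keeps every row from products (the left table); where category_id has no match in categories, the category columns become NULL. Walk through each product:
  - product 1 (Camera): category_id=NULL, no match -> kept with NULL
  - product 2 (Chair): category_id=NULL, no match -> kept with NULL
  - product 3 (Headphones): category_id=1 -> matches Electronics
  - product 4 (Speaker): category_id=5 -> matches Kitchen
  - product 5 (Keyboard): category_id=4 -> matches Outdoor
  - product 6 (Notebook): category_id=4 -> matches Outdoor
  - product 7 (Phone): category_id=2 -> matches Toys
All 7 rows appear; 2 have NULL category.

SQL:
SELECT a.name, b.name AS category
FROM products a
LEFT JOIN categories b ON a.category_id = b.id

Result:
name       | category   
-----------+------------
Camera     | NULL       
Chair      | NULL       
Headphones | Electronics
Speaker    | Kitchen    
Keyboard   | Outdoor    
Notebook   | Outdoor    
Phone      | Toys       


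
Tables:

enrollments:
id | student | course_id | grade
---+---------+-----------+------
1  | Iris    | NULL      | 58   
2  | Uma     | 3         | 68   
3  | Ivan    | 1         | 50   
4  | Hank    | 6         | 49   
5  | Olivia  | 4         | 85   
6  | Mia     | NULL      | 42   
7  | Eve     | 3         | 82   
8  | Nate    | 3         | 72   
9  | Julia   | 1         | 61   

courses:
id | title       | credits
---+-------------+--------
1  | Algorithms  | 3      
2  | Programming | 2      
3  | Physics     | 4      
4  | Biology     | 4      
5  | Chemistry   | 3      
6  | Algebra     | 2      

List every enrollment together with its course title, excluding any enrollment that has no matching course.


INNER JOIN keeps only enrollments rows whose course_id matches an id in courses. Walk through each enrollment:
  - enrollment 1 (Iris): course_id=NULL, no match -> dropped
  - enrollment 2 (Uma): course_id=3 -> matches Physics
  - enrollment 3 (Ivan): course_id=1 -> matches Algorithms
  - enrollment 4 (Hank): course_id=6 -> matches Algebra
  - enrollment 5 (Olivia): course_id=4 -> matches Biology
  - enrollment 6 (Mia): course_id=NULL, no match -> dropped
  - enrollment 7 (Eve): course_id=3 -> matches Physics
  - enrollment 8 (Nate): course_id=3 -> matches Physics
  - enrollment 9 (Julia): course_id=1 -> matches Algorithms
So 2 of 9 rows are dropped.

SQL:
SELECT a.student, b.title AS course
FROM enrollments a
INNER JOIN courses b ON a.course_id = b.id

Result:
student | course    
--------+-----------
Uma     | Physics   
Ivan    | Algorithms
Hank    | Algebra   
Olivia  | Biology   
Eve     | Physics   
Nate    | Physics   
Julia   | Algorithms


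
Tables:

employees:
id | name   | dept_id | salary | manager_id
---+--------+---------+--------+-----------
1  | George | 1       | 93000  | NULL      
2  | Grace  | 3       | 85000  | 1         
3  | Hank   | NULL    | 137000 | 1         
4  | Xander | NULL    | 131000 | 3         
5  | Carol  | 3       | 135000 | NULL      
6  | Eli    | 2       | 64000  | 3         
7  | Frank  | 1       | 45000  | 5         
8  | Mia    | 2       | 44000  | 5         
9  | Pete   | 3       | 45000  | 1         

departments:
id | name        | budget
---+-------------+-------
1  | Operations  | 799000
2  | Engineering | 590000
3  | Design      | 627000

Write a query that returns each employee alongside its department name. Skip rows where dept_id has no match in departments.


INNER JOIN keeps only employees rows whose dept_id matches an id in departments. Walk through each employee:
  - employee 1 (George): dept_id=1 -> matches Operations
  - employee 2 (Grace): dept_id=3 -> matches Design
  - employee 3 (Hank): dept_id=NULL, no match -> dropped
  - employee 4 (Xander): dept_id=NULL, no match -> dropped
  - employee 5 (Carol): dept_id=3 -> matches Design
  - employee 6 (Eli): dept_id=2 -> matches Engineering
  - employee 7 (Frank): dept_id=1 -> matches Operations
  - employee 8 (Mia): dept_id=2 -> matches Engineering
  - employee 9 (Pete): dept_id=3 -> matches Design
So 2 of 9 rows are dropped.

SQL:
SELECT a.name, b.name AS department
FROM employees a
INNER JOIN departments b ON a.dept_id = b.id

Result:
name   | department 
-------+------------
George | Operations 
Grace  | Design     
Carol  | Design     
Eli    | Engineering
Frank  | Operations 
Mia    | Engineering
Pete   | Design     


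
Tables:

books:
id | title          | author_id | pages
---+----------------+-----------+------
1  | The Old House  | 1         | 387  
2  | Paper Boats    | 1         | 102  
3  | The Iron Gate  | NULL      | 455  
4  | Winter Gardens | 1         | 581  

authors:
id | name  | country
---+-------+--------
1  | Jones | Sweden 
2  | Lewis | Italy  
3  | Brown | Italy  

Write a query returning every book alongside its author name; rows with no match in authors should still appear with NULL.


LEFT JOIN keeps every row from books (the left table); where author_id has no match in authors, the author columns become NULL. Walk through each book:
  - book 1 (The Old House): author_id=1 -> matches Jones
  - book 2 (Paper Boats): author_id=1 -> matches Jones
  - book 3 (The Iron Gate): author_id=NULL, no match -> kept with NULL
  - book 4 (Winter Gardens): author_id=1 -> matches Jones
All 4 rows appear; 1 has NULL author.

SQL:
SELECT a.title, b.name AS author
FROM books a
LEFT JOIN authors b ON a.author_id = b.id

Result:
title          | author
---------------+-------
The Old House  | Jones 
Paper Boats    | Jones 
The Iron Gate  | NULL  
Winter Gardens | Jones 


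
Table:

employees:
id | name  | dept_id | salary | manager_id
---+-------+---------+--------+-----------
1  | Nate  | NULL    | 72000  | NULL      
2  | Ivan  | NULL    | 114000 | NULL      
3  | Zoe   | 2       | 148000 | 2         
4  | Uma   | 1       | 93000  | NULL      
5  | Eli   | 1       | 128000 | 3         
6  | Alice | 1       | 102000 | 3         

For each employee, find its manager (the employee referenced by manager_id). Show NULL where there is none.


This is a self-join: employees is joined to a second copy of itself, matching each row's manager_id to another row's id. Use LEFT JOIN so rows with manager_id=NULL are kept.
  - employee 1 (Nate): manager_id=NULL -> NULL
  - employee 2 (Ivan): manager_id=NULL -> NULL
  - employee 3 (Zoe): manager_id=2 -> Ivan
  - employee 4 (Uma): manager_id=NULL -> NULL
  - employee 5 (Eli): manager_id=3 -> Zoe
  - employee 6 (Alice): manager_id=3 -> Zoe

SQL:
SELECT a.name AS item, b.name AS manager
FROM employees a
LEFT JOIN employees b ON a.manager_id = b.id

Result:
item  | manager
------+--------
Nate  | NULL   
Ivan  | NULL   
Zoe   | Ivan   
Uma   | NULL   
Eli   | Zoe    
Alice | Zoe    


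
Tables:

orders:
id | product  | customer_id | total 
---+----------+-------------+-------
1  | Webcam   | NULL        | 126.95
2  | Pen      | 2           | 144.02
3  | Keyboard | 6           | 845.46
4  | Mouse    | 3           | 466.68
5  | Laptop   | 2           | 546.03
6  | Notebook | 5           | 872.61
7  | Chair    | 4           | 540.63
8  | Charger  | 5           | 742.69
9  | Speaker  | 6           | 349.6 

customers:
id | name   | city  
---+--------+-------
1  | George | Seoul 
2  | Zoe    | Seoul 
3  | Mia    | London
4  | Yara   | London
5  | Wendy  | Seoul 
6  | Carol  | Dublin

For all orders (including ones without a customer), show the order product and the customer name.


LEFT JOIN keeps every row from orders (the left table); where customer_id has no match in customers, the customer columns become NULL. Walk through each order:
  - order 1 (Webcam): customer_id=NULL, no match -> kept with NULL
  - order 2 (Pen): customer_id=2 -> matches Zoe
  - order 3 (Keyboard): customer_id=6 -> matches Carol
  - order 4 (Mouse): customer_id=3 -> matches Mia
  - order 5 (Laptop): customer_id=2 -> matches Zoe
  - order 6 (Notebook): customer_id=5 -> matches Wendy
  - order 7 (Chair): customer_id=4 -> matches Yara
  - order 8 (Charger): customer_id=5 -> matches Wendy
  - order 9 (Speaker): customer_id=6 -> matches Carol
All 9 rows appear; 1 has NULL customer.

SQL:
SELECT a.product, b.name AS customer
FROM orders a
LEFT JOIN customers b ON a.customer_id = b.id

Result:
product  | customer
---------+---------
Webcam   | NULL    
Pen      | Zoe     
Keyboard | Carol   
Mouse    | Mia     
Laptop   | Zoe     
Notebook | Wendy   
Chair    | Yara    
Charger  | Wendy   
Speaker  | Carol   


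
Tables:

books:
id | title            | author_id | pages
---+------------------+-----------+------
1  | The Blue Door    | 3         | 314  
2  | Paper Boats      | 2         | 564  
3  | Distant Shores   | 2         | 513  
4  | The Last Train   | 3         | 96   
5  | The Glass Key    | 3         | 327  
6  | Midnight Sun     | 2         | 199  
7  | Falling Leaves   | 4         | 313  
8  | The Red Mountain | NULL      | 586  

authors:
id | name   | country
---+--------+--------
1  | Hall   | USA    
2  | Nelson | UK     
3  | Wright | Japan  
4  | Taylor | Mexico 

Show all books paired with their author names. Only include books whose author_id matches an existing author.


INNER JOIN keeps only books rows whose author_id matches an id in authors. Walk through each book:
  - book 1 (The Blue Door): author_id=3 -> matches Wright
  - book 2 (Paper Boats): author_id=2 -> matches Nelson
  - book 3 (Distant Shores): author_id=2 -> matches Nelson
  - book 4 (The Last Train): author_id=3 -> matches Wright
  - book 5 (The Glass Key): author_id=3 -> matches Wright
  - book 6 (Midnight Sun): author_id=2 -> matches Nelson
  - book 7 (Falling Leaves): author_id=4 -> matches Taylor
  - book 8 (The Red Mountain): author_id=NULL, no match -> dropped
So 1 of 8 rows is dropped.

SQL:
SELECT a.title, b.name AS author
FROM books a
INNER JOIN authors b ON a.author_id = b.id

Result:
title          | author
---------------+-------
The Blue Door  | Wright
Paper Boats    | Nelson
Distant Shores | Nelson
The Last Train | Wright
The Glass Key  | Wright
Midnight Sun   | Nelson
Falling Leaves | Taylor


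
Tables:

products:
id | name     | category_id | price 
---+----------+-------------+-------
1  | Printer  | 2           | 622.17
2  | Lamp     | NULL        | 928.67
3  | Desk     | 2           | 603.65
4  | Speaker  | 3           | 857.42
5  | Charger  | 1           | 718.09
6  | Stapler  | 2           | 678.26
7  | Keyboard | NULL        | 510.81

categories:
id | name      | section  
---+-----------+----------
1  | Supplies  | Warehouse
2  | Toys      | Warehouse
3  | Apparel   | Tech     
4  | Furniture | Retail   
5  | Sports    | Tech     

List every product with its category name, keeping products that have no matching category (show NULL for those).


LEFT JOIN keeps every row from products (the left table); where category_id has no match in categories, the category columns become NULL. Walk through each product:
  - product 1 (Printer): category_id=2 -> matches Toys
  - product 2 (Lamp): category_id=NULL, no match -> kept with NULL
  - product 3 (Desk): category_id=2 -> matches Toys
  - product 4 (Speaker): category_id=3 -> matches Apparel
  - product 5 (Charger): category_id=1 -> matches Supplies
  - product 6 (Stapler): category_id=2 -> matches Toys
  - product 7 (Keyboard): category_id=NULL, no match -> kept with NULL
All 7 rows appear; 2 have NULL category.

SQL:
SELECT a.name, b.name AS category
FROM products a
LEFT JOIN categories b ON a.category_id = b.id

Result:
name     | category
---------+---------
Printer  | Toys    
Lamp     | NULL    
Desk     | Toys    
Speaker  | Apparel 
Charger  | Supplies
Stapler  | Toys    
Keyboard | NULL    


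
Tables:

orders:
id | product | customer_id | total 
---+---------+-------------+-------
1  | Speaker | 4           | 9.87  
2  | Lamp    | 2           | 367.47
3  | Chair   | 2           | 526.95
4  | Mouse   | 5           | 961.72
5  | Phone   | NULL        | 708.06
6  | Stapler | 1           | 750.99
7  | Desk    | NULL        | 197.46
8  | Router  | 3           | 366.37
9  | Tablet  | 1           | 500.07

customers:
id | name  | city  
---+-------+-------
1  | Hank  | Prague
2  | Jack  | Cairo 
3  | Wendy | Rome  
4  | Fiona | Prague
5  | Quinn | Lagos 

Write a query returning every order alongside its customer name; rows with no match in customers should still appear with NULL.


LEFT JOIN keeps every row from orders (the left table); where customer_id has no match in customers, the customer columns become NULL. Walk through each order:
  - order 1 (Speaker): customer_id=4 -> matches Fiona
  - order 2 (Lamp): customer_id=2 -> matches Jack
  - order 3 (Chair): customer_id=2 -> matches Jack
  - order 4 (Mouse): customer_id=5 -> matches Quinn
  - order 5 (Phone): customer_id=NULL, no match -> kept with NULL
  - order 6 (Stapler): customer_id=1 -> matches Hank
  - order 7 (Desk): customer_id=NULL, no match -> kept with NULL
  - order 8 (Router): customer_id=3 -> matches Wendy
  - order 9 (Tablet): customer_id=1 -> matches Hank
All 9 rows appear; 2 have NULL customer.

SQL:
SELECT a.product, b.name AS customer
FROM orders a
LEFT JOIN customers b ON a.customer_id = b.id

Result:
product | customer
--------+---------
Speaker | Fiona   
Lamp    | Jack    
Chair   | Jack    
Mouse   | Quinn   
Phone   | NULL    
Stapler | Hank    
Desk    | NULL    
Router  | Wendy   
Tablet  | Hank    
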